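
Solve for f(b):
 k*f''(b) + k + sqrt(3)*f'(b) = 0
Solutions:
 f(b) = C1 + C2*exp(-sqrt(3)*b/k) - sqrt(3)*b*k/3


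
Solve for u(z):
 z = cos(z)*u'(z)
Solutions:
 u(z) = C1 + Integral(z/cos(z), z)


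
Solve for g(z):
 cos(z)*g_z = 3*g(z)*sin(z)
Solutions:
 g(z) = C1/cos(z)^3


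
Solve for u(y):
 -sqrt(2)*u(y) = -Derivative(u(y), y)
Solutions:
 u(y) = C1*exp(sqrt(2)*y)


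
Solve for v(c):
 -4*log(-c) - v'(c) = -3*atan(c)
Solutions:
 v(c) = C1 - 4*c*log(-c) + 3*c*atan(c) + 4*c - 3*log(c^2 + 1)/2


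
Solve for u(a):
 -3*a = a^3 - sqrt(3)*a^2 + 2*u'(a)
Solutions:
 u(a) = C1 - a^4/8 + sqrt(3)*a^3/6 - 3*a^2/4


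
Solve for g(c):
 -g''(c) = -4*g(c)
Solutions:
 g(c) = C1*exp(-2*c) + C2*exp(2*c)


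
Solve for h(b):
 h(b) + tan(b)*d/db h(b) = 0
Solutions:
 h(b) = C1/sin(b)


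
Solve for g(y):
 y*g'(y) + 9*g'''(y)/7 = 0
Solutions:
 g(y) = C1 + Integral(C2*airyai(-21^(1/3)*y/3) + C3*airybi(-21^(1/3)*y/3), y)


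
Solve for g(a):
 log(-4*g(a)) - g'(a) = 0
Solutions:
 -Integral(1/(log(-_y) + 2*log(2)), (_y, g(a))) = C1 - a


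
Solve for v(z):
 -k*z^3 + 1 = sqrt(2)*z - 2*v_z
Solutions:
 v(z) = C1 + k*z^4/8 + sqrt(2)*z^2/4 - z/2


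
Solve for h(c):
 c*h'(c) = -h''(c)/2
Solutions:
 h(c) = C1 + C2*erf(c)


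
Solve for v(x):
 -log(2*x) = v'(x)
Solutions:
 v(x) = C1 - x*log(x) - x*log(2) + x


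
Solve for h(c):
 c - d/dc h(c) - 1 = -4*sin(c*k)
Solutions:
 h(c) = C1 + c^2/2 - c - 4*cos(c*k)/k


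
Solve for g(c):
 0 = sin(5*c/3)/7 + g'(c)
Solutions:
 g(c) = C1 + 3*cos(5*c/3)/35


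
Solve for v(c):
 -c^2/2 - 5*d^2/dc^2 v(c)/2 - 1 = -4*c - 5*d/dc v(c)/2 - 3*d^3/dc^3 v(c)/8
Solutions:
 v(c) = C1 + C2*exp(2*c*(5 - sqrt(10))/3) + C3*exp(2*c*(sqrt(10) + 5)/3) + c^3/15 - 3*c^2/5 - 43*c/50


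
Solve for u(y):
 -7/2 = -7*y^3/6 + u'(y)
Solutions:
 u(y) = C1 + 7*y^4/24 - 7*y/2


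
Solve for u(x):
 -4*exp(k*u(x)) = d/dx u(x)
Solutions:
 u(x) = Piecewise((log(1/(C1*k + 4*k*x))/k, Ne(k, 0)), (nan, True))
 u(x) = Piecewise((C1 - 4*x, Eq(k, 0)), (nan, True))


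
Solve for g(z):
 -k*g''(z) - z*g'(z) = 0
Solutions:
 g(z) = C1 + C2*sqrt(k)*erf(sqrt(2)*z*sqrt(1/k)/2)


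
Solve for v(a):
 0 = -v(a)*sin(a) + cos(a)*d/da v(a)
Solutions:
 v(a) = C1/cos(a)


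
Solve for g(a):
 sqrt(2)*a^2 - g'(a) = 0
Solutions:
 g(a) = C1 + sqrt(2)*a^3/3


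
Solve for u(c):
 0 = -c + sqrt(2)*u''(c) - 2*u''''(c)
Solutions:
 u(c) = C1 + C2*c + C3*exp(-2^(3/4)*c/2) + C4*exp(2^(3/4)*c/2) + sqrt(2)*c^3/12


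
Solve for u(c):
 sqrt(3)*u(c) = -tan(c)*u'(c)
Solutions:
 u(c) = C1/sin(c)^(sqrt(3))


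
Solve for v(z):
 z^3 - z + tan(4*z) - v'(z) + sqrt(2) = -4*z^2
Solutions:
 v(z) = C1 + z^4/4 + 4*z^3/3 - z^2/2 + sqrt(2)*z - log(cos(4*z))/4


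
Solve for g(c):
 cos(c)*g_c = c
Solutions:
 g(c) = C1 + Integral(c/cos(c), c)


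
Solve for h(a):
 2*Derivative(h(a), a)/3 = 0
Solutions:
 h(a) = C1


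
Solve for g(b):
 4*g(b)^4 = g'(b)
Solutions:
 g(b) = (-1/(C1 + 12*b))^(1/3)
 g(b) = (-1/(C1 + 4*b))^(1/3)*(-3^(2/3) - 3*3^(1/6)*I)/6
 g(b) = (-1/(C1 + 4*b))^(1/3)*(-3^(2/3) + 3*3^(1/6)*I)/6


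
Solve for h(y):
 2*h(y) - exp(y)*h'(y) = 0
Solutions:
 h(y) = C1*exp(-2*exp(-y))


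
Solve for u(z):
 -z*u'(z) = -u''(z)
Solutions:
 u(z) = C1 + C2*erfi(sqrt(2)*z/2)


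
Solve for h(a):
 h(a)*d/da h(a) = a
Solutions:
 h(a) = -sqrt(C1 + a^2)
 h(a) = sqrt(C1 + a^2)


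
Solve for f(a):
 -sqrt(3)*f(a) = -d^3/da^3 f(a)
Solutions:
 f(a) = C3*exp(3^(1/6)*a) + (C1*sin(3^(2/3)*a/2) + C2*cos(3^(2/3)*a/2))*exp(-3^(1/6)*a/2)


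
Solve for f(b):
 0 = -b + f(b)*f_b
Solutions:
 f(b) = -sqrt(C1 + b^2)
 f(b) = sqrt(C1 + b^2)


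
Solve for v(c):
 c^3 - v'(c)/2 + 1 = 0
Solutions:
 v(c) = C1 + c^4/2 + 2*c


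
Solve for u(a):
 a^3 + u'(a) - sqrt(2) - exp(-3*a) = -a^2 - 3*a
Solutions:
 u(a) = C1 - a^4/4 - a^3/3 - 3*a^2/2 + sqrt(2)*a - exp(-3*a)/3


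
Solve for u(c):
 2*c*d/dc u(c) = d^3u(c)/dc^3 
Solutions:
 u(c) = C1 + Integral(C2*airyai(2^(1/3)*c) + C3*airybi(2^(1/3)*c), c)


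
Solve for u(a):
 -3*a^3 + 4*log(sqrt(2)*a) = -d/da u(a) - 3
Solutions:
 u(a) = C1 + 3*a^4/4 - 4*a*log(a) - a*log(4) + a


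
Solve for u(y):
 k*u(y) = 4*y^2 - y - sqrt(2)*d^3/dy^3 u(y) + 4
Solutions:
 u(y) = C1*exp(2^(5/6)*y*(-k)^(1/3)/2) + C2*exp(2^(5/6)*y*(-k)^(1/3)*(-1 + sqrt(3)*I)/4) + C3*exp(-2^(5/6)*y*(-k)^(1/3)*(1 + sqrt(3)*I)/4) + 4*y^2/k - y/k + 4/k


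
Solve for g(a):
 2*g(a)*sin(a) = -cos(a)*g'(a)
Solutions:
 g(a) = C1*cos(a)^2


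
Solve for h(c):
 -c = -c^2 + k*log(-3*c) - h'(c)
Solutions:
 h(c) = C1 - c^3/3 + c^2/2 + c*k*log(-c) + c*k*(-1 + log(3))


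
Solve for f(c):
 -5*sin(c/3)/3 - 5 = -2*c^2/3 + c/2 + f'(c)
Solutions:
 f(c) = C1 + 2*c^3/9 - c^2/4 - 5*c + 5*cos(c/3)


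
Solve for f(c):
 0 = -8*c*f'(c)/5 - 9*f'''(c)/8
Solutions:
 f(c) = C1 + Integral(C2*airyai(-4*75^(1/3)*c/15) + C3*airybi(-4*75^(1/3)*c/15), c)


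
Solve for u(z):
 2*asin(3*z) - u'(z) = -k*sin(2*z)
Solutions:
 u(z) = C1 - k*cos(2*z)/2 + 2*z*asin(3*z) + 2*sqrt(1 - 9*z^2)/3


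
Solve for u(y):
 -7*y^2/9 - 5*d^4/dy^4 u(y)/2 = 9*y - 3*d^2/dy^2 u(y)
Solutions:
 u(y) = C1 + C2*y + C3*exp(-sqrt(30)*y/5) + C4*exp(sqrt(30)*y/5) + 7*y^4/324 + y^3/2 + 35*y^2/162


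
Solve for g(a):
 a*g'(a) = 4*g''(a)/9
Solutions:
 g(a) = C1 + C2*erfi(3*sqrt(2)*a/4)


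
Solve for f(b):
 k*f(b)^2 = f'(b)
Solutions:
 f(b) = -1/(C1 + b*k)


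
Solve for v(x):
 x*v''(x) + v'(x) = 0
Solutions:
 v(x) = C1 + C2*log(x)


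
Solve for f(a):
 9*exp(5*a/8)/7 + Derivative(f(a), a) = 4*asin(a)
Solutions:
 f(a) = C1 + 4*a*asin(a) + 4*sqrt(1 - a^2) - 72*exp(5*a/8)/35


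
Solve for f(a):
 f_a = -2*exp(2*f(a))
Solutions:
 f(a) = log(-sqrt(-1/(C1 - 2*a))) - log(2)/2
 f(a) = log(-1/(C1 - 2*a))/2 - log(2)/2


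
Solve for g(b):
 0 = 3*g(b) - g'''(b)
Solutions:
 g(b) = C3*exp(3^(1/3)*b) + (C1*sin(3^(5/6)*b/2) + C2*cos(3^(5/6)*b/2))*exp(-3^(1/3)*b/2)


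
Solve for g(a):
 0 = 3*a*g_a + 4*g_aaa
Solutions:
 g(a) = C1 + Integral(C2*airyai(-6^(1/3)*a/2) + C3*airybi(-6^(1/3)*a/2), a)


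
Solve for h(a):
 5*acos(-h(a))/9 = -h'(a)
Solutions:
 Integral(1/acos(-_y), (_y, h(a))) = C1 - 5*a/9


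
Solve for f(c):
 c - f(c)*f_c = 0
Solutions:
 f(c) = -sqrt(C1 + c^2)
 f(c) = sqrt(C1 + c^2)


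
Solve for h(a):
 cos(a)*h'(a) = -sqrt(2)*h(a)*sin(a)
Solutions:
 h(a) = C1*cos(a)^(sqrt(2))


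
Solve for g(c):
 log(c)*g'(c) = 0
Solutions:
 g(c) = C1


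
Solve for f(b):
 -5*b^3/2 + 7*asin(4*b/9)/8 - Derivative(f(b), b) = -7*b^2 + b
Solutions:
 f(b) = C1 - 5*b^4/8 + 7*b^3/3 - b^2/2 + 7*b*asin(4*b/9)/8 + 7*sqrt(81 - 16*b^2)/32


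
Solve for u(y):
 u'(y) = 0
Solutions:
 u(y) = C1


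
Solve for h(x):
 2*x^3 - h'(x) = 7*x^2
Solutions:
 h(x) = C1 + x^4/2 - 7*x^3/3


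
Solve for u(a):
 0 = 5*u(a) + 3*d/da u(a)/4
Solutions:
 u(a) = C1*exp(-20*a/3)


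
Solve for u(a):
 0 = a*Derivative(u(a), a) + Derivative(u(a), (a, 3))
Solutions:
 u(a) = C1 + Integral(C2*airyai(-a) + C3*airybi(-a), a)


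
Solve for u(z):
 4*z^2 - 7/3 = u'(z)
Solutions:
 u(z) = C1 + 4*z^3/3 - 7*z/3


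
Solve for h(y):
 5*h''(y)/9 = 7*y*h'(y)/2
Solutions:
 h(y) = C1 + C2*erfi(3*sqrt(35)*y/10)


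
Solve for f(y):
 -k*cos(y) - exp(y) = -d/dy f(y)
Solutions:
 f(y) = C1 + k*sin(y) + exp(y)


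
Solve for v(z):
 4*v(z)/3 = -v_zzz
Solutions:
 v(z) = C3*exp(-6^(2/3)*z/3) + (C1*sin(2^(2/3)*3^(1/6)*z/2) + C2*cos(2^(2/3)*3^(1/6)*z/2))*exp(6^(2/3)*z/6)


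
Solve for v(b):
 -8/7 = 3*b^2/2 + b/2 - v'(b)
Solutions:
 v(b) = C1 + b^3/2 + b^2/4 + 8*b/7


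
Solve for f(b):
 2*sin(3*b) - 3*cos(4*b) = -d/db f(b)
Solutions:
 f(b) = C1 + 3*sin(4*b)/4 + 2*cos(3*b)/3


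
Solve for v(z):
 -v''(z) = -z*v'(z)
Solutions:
 v(z) = C1 + C2*erfi(sqrt(2)*z/2)


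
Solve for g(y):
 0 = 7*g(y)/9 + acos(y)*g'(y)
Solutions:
 g(y) = C1*exp(-7*Integral(1/acos(y), y)/9)


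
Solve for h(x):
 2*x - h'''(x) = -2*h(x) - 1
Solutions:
 h(x) = C3*exp(2^(1/3)*x) - x + (C1*sin(2^(1/3)*sqrt(3)*x/2) + C2*cos(2^(1/3)*sqrt(3)*x/2))*exp(-2^(1/3)*x/2) - 1/2


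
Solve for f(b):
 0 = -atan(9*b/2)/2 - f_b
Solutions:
 f(b) = C1 - b*atan(9*b/2)/2 + log(81*b^2 + 4)/18


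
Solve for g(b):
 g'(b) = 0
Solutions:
 g(b) = C1


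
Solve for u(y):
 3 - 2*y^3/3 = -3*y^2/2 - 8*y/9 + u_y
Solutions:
 u(y) = C1 - y^4/6 + y^3/2 + 4*y^2/9 + 3*y


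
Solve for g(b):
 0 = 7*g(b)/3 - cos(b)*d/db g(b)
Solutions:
 g(b) = C1*(sin(b) + 1)^(7/6)/(sin(b) - 1)^(7/6)


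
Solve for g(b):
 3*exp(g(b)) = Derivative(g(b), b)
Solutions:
 g(b) = log(-1/(C1 + 3*b))


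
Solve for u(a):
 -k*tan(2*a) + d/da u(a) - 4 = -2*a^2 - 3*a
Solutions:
 u(a) = C1 - 2*a^3/3 - 3*a^2/2 + 4*a - k*log(cos(2*a))/2


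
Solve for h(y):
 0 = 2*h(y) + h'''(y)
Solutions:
 h(y) = C3*exp(-2^(1/3)*y) + (C1*sin(2^(1/3)*sqrt(3)*y/2) + C2*cos(2^(1/3)*sqrt(3)*y/2))*exp(2^(1/3)*y/2)


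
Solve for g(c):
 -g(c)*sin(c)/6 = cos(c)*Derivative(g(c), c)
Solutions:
 g(c) = C1*cos(c)^(1/6)


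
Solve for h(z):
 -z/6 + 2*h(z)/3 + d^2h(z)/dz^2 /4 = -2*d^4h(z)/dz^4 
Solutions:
 h(z) = z/4 + (C1*sin(3^(3/4)*z*cos(atan(sqrt(759)/3)/2)/3) + C2*cos(3^(3/4)*z*cos(atan(sqrt(759)/3)/2)/3))*exp(-3^(3/4)*z*sin(atan(sqrt(759)/3)/2)/3) + (C3*sin(3^(3/4)*z*cos(atan(sqrt(759)/3)/2)/3) + C4*cos(3^(3/4)*z*cos(atan(sqrt(759)/3)/2)/3))*exp(3^(3/4)*z*sin(atan(sqrt(759)/3)/2)/3)


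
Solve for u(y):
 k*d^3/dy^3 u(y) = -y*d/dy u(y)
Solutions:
 u(y) = C1 + Integral(C2*airyai(y*(-1/k)^(1/3)) + C3*airybi(y*(-1/k)^(1/3)), y)


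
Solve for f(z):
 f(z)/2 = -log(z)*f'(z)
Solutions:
 f(z) = C1*exp(-li(z)/2)


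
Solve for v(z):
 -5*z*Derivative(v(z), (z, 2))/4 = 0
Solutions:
 v(z) = C1 + C2*z


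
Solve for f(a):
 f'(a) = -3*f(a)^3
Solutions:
 f(a) = -sqrt(2)*sqrt(-1/(C1 - 3*a))/2
 f(a) = sqrt(2)*sqrt(-1/(C1 - 3*a))/2


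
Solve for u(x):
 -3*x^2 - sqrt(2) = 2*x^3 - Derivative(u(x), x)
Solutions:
 u(x) = C1 + x^4/2 + x^3 + sqrt(2)*x


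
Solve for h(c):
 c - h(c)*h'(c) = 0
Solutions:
 h(c) = -sqrt(C1 + c^2)
 h(c) = sqrt(C1 + c^2)


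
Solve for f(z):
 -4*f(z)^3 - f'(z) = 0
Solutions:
 f(z) = -sqrt(2)*sqrt(-1/(C1 - 4*z))/2
 f(z) = sqrt(2)*sqrt(-1/(C1 - 4*z))/2


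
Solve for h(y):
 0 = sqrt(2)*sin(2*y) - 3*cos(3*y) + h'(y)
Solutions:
 h(y) = C1 + sin(3*y) + sqrt(2)*cos(2*y)/2


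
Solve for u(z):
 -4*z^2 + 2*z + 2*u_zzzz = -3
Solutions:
 u(z) = C1 + C2*z + C3*z^2 + C4*z^3 + z^6/180 - z^5/120 - z^4/16


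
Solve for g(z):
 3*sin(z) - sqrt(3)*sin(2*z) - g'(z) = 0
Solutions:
 g(z) = C1 - 3*cos(z) + sqrt(3)*cos(2*z)/2


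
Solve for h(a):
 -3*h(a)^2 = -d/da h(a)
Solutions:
 h(a) = -1/(C1 + 3*a)


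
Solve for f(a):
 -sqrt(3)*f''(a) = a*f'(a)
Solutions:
 f(a) = C1 + C2*erf(sqrt(2)*3^(3/4)*a/6)


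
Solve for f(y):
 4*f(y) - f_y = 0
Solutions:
 f(y) = C1*exp(4*y)


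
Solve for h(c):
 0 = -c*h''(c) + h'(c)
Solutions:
 h(c) = C1 + C2*c^2


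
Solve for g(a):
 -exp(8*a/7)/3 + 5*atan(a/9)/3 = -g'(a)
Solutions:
 g(a) = C1 - 5*a*atan(a/9)/3 + 7*exp(8*a/7)/24 + 15*log(a^2 + 81)/2


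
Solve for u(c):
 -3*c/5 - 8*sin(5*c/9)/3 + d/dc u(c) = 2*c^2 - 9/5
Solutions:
 u(c) = C1 + 2*c^3/3 + 3*c^2/10 - 9*c/5 - 24*cos(5*c/9)/5


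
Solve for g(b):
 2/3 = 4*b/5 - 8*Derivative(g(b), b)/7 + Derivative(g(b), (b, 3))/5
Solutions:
 g(b) = C1 + C2*exp(-2*sqrt(70)*b/7) + C3*exp(2*sqrt(70)*b/7) + 7*b^2/20 - 7*b/12


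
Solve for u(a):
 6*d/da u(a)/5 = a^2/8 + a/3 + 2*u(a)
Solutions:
 u(a) = C1*exp(5*a/3) - a^2/16 - 29*a/120 - 29/200


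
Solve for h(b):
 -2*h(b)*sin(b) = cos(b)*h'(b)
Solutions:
 h(b) = C1*cos(b)^2


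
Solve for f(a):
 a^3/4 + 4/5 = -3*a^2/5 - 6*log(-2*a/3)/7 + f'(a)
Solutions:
 f(a) = C1 + a^4/16 + a^3/5 + 6*a*log(-a)/7 + 2*a*(-15*log(3) - 1 + 15*log(2))/35


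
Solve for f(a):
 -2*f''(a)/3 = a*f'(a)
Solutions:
 f(a) = C1 + C2*erf(sqrt(3)*a/2)


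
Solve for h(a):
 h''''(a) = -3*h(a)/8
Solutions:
 h(a) = (C1*sin(2^(3/4)*3^(1/4)*a/4) + C2*cos(2^(3/4)*3^(1/4)*a/4))*exp(-2^(3/4)*3^(1/4)*a/4) + (C3*sin(2^(3/4)*3^(1/4)*a/4) + C4*cos(2^(3/4)*3^(1/4)*a/4))*exp(2^(3/4)*3^(1/4)*a/4)


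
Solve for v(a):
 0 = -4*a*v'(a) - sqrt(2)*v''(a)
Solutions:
 v(a) = C1 + C2*erf(2^(1/4)*a)


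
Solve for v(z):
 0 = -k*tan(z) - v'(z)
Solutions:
 v(z) = C1 + k*log(cos(z))


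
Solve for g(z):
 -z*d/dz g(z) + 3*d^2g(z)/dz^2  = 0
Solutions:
 g(z) = C1 + C2*erfi(sqrt(6)*z/6)


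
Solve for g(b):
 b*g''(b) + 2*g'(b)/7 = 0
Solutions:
 g(b) = C1 + C2*b^(5/7)


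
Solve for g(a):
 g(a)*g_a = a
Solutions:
 g(a) = -sqrt(C1 + a^2)
 g(a) = sqrt(C1 + a^2)


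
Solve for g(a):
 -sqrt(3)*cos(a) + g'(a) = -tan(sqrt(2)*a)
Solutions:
 g(a) = C1 + sqrt(2)*log(cos(sqrt(2)*a))/2 + sqrt(3)*sin(a)


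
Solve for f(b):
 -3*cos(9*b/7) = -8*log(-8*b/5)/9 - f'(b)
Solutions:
 f(b) = C1 - 8*b*log(-b)/9 - 8*b*log(2)/3 + 8*b/9 + 8*b*log(5)/9 + 7*sin(9*b/7)/3


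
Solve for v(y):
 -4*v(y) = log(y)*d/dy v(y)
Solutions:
 v(y) = C1*exp(-4*li(y))


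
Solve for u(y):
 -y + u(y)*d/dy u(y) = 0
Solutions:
 u(y) = -sqrt(C1 + y^2)
 u(y) = sqrt(C1 + y^2)


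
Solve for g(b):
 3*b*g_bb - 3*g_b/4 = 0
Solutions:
 g(b) = C1 + C2*b^(5/4)


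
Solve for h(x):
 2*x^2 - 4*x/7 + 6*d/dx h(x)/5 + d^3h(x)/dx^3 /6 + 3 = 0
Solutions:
 h(x) = C1 + C2*sin(6*sqrt(5)*x/5) + C3*cos(6*sqrt(5)*x/5) - 5*x^3/9 + 5*x^2/21 - 55*x/27


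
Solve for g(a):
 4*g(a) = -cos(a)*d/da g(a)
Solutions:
 g(a) = C1*(sin(a)^2 - 2*sin(a) + 1)/(sin(a)^2 + 2*sin(a) + 1)


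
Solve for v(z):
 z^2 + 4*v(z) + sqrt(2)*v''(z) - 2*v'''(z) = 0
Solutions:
 v(z) = C1*exp(z*(-18*(sqrt(2)/108 + 1 + sqrt(2)*sqrt(-1 + (sqrt(2) + 108)^2/2)/108)^(1/3) - 1/(sqrt(2)/108 + 1 + sqrt(2)*sqrt(-1 + (sqrt(2) + 108)^2/2)/108)^(1/3) + 6*sqrt(2))/36)*sin(sqrt(3)*z*(-18*(sqrt(2)/108 + 1 + sqrt(2)*sqrt(-1 + 1458*(-2 - sqrt(2)/54)^2)/108)^(1/3) + (sqrt(2)/108 + 1 + sqrt(2)*sqrt(-1 + 1458*(-2 - sqrt(2)/54)^2)/108)^(-1/3))/36) + C2*exp(z*(-18*(sqrt(2)/108 + 1 + sqrt(2)*sqrt(-1 + (sqrt(2) + 108)^2/2)/108)^(1/3) - 1/(sqrt(2)/108 + 1 + sqrt(2)*sqrt(-1 + (sqrt(2) + 108)^2/2)/108)^(1/3) + 6*sqrt(2))/36)*cos(sqrt(3)*z*(-18*(sqrt(2)/108 + 1 + sqrt(2)*sqrt(-1 + 1458*(-2 - sqrt(2)/54)^2)/108)^(1/3) + (sqrt(2)/108 + 1 + sqrt(2)*sqrt(-1 + 1458*(-2 - sqrt(2)/54)^2)/108)^(-1/3))/36) + C3*exp(z*(1/(18*(sqrt(2)/108 + 1 + sqrt(2)*sqrt(-1 + (sqrt(2) + 108)^2/2)/108)^(1/3)) + sqrt(2)/6 + (sqrt(2)/108 + 1 + sqrt(2)*sqrt(-1 + (sqrt(2) + 108)^2/2)/108)^(1/3))) - z^2/4 + sqrt(2)/8


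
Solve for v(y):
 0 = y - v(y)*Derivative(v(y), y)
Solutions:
 v(y) = -sqrt(C1 + y^2)
 v(y) = sqrt(C1 + y^2)


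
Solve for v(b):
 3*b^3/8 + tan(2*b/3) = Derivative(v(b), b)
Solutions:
 v(b) = C1 + 3*b^4/32 - 3*log(cos(2*b/3))/2


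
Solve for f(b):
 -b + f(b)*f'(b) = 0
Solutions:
 f(b) = -sqrt(C1 + b^2)
 f(b) = sqrt(C1 + b^2)


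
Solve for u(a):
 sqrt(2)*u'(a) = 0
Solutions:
 u(a) = C1


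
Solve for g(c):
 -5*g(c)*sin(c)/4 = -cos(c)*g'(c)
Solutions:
 g(c) = C1/cos(c)^(5/4)


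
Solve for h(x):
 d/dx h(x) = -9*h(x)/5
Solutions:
 h(x) = C1*exp(-9*x/5)


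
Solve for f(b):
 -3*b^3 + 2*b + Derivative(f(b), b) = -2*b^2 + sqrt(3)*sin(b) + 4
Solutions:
 f(b) = C1 + 3*b^4/4 - 2*b^3/3 - b^2 + 4*b - sqrt(3)*cos(b)


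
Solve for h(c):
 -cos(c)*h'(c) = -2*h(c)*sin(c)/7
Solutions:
 h(c) = C1/cos(c)^(2/7)


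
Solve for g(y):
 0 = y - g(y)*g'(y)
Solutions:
 g(y) = -sqrt(C1 + y^2)
 g(y) = sqrt(C1 + y^2)


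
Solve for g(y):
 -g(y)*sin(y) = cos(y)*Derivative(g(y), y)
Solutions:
 g(y) = C1*cos(y)


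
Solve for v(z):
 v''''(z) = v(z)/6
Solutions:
 v(z) = C1*exp(-6^(3/4)*z/6) + C2*exp(6^(3/4)*z/6) + C3*sin(6^(3/4)*z/6) + C4*cos(6^(3/4)*z/6)


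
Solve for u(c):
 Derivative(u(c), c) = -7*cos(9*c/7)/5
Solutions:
 u(c) = C1 - 49*sin(9*c/7)/45


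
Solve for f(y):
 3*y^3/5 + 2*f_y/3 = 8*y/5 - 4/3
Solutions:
 f(y) = C1 - 9*y^4/40 + 6*y^2/5 - 2*y


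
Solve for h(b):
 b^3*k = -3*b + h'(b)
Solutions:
 h(b) = C1 + b^4*k/4 + 3*b^2/2


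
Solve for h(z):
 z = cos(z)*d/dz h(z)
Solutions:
 h(z) = C1 + Integral(z/cos(z), z)


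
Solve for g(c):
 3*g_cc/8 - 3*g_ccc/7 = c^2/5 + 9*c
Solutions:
 g(c) = C1 + C2*c + C3*exp(7*c/8) + 2*c^4/45 + 1324*c^3/315 + 10592*c^2/735


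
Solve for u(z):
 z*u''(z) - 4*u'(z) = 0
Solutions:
 u(z) = C1 + C2*z^5


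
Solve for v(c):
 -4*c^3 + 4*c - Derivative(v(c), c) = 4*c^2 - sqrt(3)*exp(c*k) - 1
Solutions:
 v(c) = C1 - c^4 - 4*c^3/3 + 2*c^2 + c + sqrt(3)*exp(c*k)/k


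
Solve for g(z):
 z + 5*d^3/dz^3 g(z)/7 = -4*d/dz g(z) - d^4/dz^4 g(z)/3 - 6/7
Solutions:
 g(z) = C1 + C2*exp(z*(-10 + 25/(14*sqrt(24234) + 2183)^(1/3) + (14*sqrt(24234) + 2183)^(1/3))/14)*sin(sqrt(3)*z*(-(14*sqrt(24234) + 2183)^(1/3) + 25/(14*sqrt(24234) + 2183)^(1/3))/14) + C3*exp(z*(-10 + 25/(14*sqrt(24234) + 2183)^(1/3) + (14*sqrt(24234) + 2183)^(1/3))/14)*cos(sqrt(3)*z*(-(14*sqrt(24234) + 2183)^(1/3) + 25/(14*sqrt(24234) + 2183)^(1/3))/14) + C4*exp(-z*(25/(14*sqrt(24234) + 2183)^(1/3) + 5 + (14*sqrt(24234) + 2183)^(1/3))/7) - z^2/8 - 3*z/14


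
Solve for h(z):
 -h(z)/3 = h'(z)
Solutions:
 h(z) = C1*exp(-z/3)


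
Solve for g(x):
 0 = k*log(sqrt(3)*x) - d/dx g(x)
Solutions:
 g(x) = C1 + k*x*log(x) - k*x + k*x*log(3)/2


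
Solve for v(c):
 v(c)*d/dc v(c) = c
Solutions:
 v(c) = -sqrt(C1 + c^2)
 v(c) = sqrt(C1 + c^2)


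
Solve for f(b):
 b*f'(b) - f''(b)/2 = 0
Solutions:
 f(b) = C1 + C2*erfi(b)


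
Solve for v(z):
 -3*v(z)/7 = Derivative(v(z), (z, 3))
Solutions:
 v(z) = C3*exp(-3^(1/3)*7^(2/3)*z/7) + (C1*sin(3^(5/6)*7^(2/3)*z/14) + C2*cos(3^(5/6)*7^(2/3)*z/14))*exp(3^(1/3)*7^(2/3)*z/14)


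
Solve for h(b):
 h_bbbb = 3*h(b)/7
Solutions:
 h(b) = C1*exp(-3^(1/4)*7^(3/4)*b/7) + C2*exp(3^(1/4)*7^(3/4)*b/7) + C3*sin(3^(1/4)*7^(3/4)*b/7) + C4*cos(3^(1/4)*7^(3/4)*b/7)


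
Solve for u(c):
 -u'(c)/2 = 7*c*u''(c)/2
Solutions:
 u(c) = C1 + C2*c^(6/7)


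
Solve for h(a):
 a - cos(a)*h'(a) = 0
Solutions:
 h(a) = C1 + Integral(a/cos(a), a)


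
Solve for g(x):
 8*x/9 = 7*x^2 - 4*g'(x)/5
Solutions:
 g(x) = C1 + 35*x^3/12 - 5*x^2/9


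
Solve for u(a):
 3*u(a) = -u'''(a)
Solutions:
 u(a) = C3*exp(-3^(1/3)*a) + (C1*sin(3^(5/6)*a/2) + C2*cos(3^(5/6)*a/2))*exp(3^(1/3)*a/2)


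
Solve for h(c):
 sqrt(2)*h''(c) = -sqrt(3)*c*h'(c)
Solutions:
 h(c) = C1 + C2*erf(6^(1/4)*c/2)


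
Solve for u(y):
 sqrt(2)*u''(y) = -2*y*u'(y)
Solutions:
 u(y) = C1 + C2*erf(2^(3/4)*y/2)


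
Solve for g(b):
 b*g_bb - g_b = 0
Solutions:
 g(b) = C1 + C2*b^2


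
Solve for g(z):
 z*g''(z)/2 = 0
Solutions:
 g(z) = C1 + C2*z


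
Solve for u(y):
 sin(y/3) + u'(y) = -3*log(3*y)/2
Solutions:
 u(y) = C1 - 3*y*log(y)/2 - 3*y*log(3)/2 + 3*y/2 + 3*cos(y/3)


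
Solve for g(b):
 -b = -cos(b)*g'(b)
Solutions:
 g(b) = C1 + Integral(b/cos(b), b)


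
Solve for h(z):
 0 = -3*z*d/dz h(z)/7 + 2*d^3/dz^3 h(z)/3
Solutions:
 h(z) = C1 + Integral(C2*airyai(42^(2/3)*z/14) + C3*airybi(42^(2/3)*z/14), z)


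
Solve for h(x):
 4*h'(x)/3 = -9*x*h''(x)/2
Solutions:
 h(x) = C1 + C2*x^(19/27)


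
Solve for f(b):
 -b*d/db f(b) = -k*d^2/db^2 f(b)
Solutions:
 f(b) = C1 + C2*erf(sqrt(2)*b*sqrt(-1/k)/2)/sqrt(-1/k)


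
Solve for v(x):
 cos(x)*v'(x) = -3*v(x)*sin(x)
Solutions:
 v(x) = C1*cos(x)^3


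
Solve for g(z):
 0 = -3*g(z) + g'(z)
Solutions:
 g(z) = C1*exp(3*z)


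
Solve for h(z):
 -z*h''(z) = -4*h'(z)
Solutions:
 h(z) = C1 + C2*z^5


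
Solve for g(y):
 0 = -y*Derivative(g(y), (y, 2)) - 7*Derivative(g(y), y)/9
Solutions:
 g(y) = C1 + C2*y^(2/9)


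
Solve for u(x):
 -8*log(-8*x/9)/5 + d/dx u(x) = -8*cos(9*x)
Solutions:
 u(x) = C1 + 8*x*log(-x)/5 - 4*x*log(3) - 8*x/5 + 4*x*log(6)/5 + 4*x*log(2) - 8*sin(9*x)/9


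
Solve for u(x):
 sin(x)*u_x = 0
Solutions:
 u(x) = C1


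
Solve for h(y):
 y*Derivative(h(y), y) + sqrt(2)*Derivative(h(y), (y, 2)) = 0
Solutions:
 h(y) = C1 + C2*erf(2^(1/4)*y/2)


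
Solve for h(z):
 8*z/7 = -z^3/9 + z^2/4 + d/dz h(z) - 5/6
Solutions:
 h(z) = C1 + z^4/36 - z^3/12 + 4*z^2/7 + 5*z/6


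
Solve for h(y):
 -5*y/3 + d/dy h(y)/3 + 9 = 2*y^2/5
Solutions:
 h(y) = C1 + 2*y^3/5 + 5*y^2/2 - 27*y


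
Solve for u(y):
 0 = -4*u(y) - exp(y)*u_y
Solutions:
 u(y) = C1*exp(4*exp(-y))


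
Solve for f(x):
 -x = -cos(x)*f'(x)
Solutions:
 f(x) = C1 + Integral(x/cos(x), x)


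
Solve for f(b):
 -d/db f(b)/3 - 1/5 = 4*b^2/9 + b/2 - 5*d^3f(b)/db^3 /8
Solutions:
 f(b) = C1 + C2*exp(-2*sqrt(30)*b/15) + C3*exp(2*sqrt(30)*b/15) - 4*b^3/9 - 3*b^2/4 - 28*b/5


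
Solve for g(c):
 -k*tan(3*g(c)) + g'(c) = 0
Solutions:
 g(c) = -asin(C1*exp(3*c*k))/3 + pi/3
 g(c) = asin(C1*exp(3*c*k))/3


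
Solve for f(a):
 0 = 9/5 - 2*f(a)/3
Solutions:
 f(a) = 27/10


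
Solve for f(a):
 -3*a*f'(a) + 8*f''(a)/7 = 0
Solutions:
 f(a) = C1 + C2*erfi(sqrt(21)*a/4)


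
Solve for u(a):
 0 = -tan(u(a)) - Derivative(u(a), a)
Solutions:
 u(a) = pi - asin(C1*exp(-a))
 u(a) = asin(C1*exp(-a))


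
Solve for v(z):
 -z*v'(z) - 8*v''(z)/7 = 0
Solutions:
 v(z) = C1 + C2*erf(sqrt(7)*z/4)


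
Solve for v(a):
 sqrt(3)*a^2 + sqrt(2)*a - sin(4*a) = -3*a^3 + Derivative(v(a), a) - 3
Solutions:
 v(a) = C1 + 3*a^4/4 + sqrt(3)*a^3/3 + sqrt(2)*a^2/2 + 3*a + cos(4*a)/4


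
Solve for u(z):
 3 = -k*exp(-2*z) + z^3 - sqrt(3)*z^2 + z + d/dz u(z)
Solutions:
 u(z) = C1 - k*exp(-2*z)/2 - z^4/4 + sqrt(3)*z^3/3 - z^2/2 + 3*z


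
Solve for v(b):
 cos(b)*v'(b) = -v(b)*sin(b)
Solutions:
 v(b) = C1*cos(b)


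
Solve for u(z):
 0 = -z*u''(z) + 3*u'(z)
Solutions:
 u(z) = C1 + C2*z^4


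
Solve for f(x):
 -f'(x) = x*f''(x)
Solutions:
 f(x) = C1 + C2*log(x)


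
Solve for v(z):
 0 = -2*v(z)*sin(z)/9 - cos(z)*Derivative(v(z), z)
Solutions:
 v(z) = C1*cos(z)^(2/9)


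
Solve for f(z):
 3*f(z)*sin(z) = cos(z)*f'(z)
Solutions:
 f(z) = C1/cos(z)^3


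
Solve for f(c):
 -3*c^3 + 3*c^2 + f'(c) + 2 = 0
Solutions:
 f(c) = C1 + 3*c^4/4 - c^3 - 2*c


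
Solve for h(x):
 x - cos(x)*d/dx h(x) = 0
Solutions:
 h(x) = C1 + Integral(x/cos(x), x)


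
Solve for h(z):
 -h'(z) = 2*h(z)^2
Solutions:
 h(z) = 1/(C1 + 2*z)


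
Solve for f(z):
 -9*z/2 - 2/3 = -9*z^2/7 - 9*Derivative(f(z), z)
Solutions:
 f(z) = C1 - z^3/21 + z^2/4 + 2*z/27


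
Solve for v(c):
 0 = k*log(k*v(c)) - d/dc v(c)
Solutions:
 li(k*v(c))/k = C1 + c*k


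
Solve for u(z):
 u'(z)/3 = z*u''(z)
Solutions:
 u(z) = C1 + C2*z^(4/3)


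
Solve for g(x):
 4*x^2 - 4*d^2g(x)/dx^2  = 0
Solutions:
 g(x) = C1 + C2*x + x^4/12


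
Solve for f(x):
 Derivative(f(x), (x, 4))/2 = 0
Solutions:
 f(x) = C1 + C2*x + C3*x^2 + C4*x^3


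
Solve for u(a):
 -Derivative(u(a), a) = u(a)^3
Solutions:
 u(a) = -sqrt(2)*sqrt(-1/(C1 - a))/2
 u(a) = sqrt(2)*sqrt(-1/(C1 - a))/2


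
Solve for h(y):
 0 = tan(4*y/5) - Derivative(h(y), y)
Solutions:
 h(y) = C1 - 5*log(cos(4*y/5))/4


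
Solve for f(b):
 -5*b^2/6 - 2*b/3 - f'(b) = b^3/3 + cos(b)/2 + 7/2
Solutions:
 f(b) = C1 - b^4/12 - 5*b^3/18 - b^2/3 - 7*b/2 - sin(b)/2


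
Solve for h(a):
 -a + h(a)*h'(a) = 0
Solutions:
 h(a) = -sqrt(C1 + a^2)
 h(a) = sqrt(C1 + a^2)


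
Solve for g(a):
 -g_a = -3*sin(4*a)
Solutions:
 g(a) = C1 - 3*cos(4*a)/4


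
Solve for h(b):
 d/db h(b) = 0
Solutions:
 h(b) = C1


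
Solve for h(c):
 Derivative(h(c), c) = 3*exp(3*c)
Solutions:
 h(c) = C1 + exp(3*c)


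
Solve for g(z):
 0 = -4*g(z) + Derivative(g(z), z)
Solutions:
 g(z) = C1*exp(4*z)


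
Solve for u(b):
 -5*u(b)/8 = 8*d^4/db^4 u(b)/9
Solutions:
 u(b) = (C1*sin(sqrt(3)*5^(1/4)*b/4) + C2*cos(sqrt(3)*5^(1/4)*b/4))*exp(-sqrt(3)*5^(1/4)*b/4) + (C3*sin(sqrt(3)*5^(1/4)*b/4) + C4*cos(sqrt(3)*5^(1/4)*b/4))*exp(sqrt(3)*5^(1/4)*b/4)


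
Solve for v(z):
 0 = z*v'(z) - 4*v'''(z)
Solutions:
 v(z) = C1 + Integral(C2*airyai(2^(1/3)*z/2) + C3*airybi(2^(1/3)*z/2), z)


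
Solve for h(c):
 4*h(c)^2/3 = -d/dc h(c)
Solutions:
 h(c) = 3/(C1 + 4*c)


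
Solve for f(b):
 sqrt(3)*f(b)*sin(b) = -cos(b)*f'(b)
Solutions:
 f(b) = C1*cos(b)^(sqrt(3))


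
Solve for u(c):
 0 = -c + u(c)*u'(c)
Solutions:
 u(c) = -sqrt(C1 + c^2)
 u(c) = sqrt(C1 + c^2)


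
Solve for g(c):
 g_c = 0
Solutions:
 g(c) = C1


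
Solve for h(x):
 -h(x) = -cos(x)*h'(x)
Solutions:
 h(x) = C1*sqrt(sin(x) + 1)/sqrt(sin(x) - 1)


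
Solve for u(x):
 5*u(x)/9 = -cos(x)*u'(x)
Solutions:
 u(x) = C1*(sin(x) - 1)^(5/18)/(sin(x) + 1)^(5/18)


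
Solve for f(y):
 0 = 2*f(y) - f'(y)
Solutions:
 f(y) = C1*exp(2*y)


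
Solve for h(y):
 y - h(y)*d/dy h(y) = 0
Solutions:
 h(y) = -sqrt(C1 + y^2)
 h(y) = sqrt(C1 + y^2)


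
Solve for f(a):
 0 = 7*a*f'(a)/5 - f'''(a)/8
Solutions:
 f(a) = C1 + Integral(C2*airyai(2*5^(2/3)*7^(1/3)*a/5) + C3*airybi(2*5^(2/3)*7^(1/3)*a/5), a)


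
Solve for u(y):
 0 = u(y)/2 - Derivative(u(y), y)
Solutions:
 u(y) = C1*exp(y/2)


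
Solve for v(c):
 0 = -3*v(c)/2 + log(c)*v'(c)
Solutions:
 v(c) = C1*exp(3*li(c)/2)


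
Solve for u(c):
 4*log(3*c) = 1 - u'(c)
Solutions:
 u(c) = C1 - 4*c*log(c) - c*log(81) + 5*c


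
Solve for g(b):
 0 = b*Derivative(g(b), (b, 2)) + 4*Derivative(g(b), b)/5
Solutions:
 g(b) = C1 + C2*b^(1/5)


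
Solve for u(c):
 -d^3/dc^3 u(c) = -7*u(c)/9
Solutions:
 u(c) = C3*exp(21^(1/3)*c/3) + (C1*sin(3^(5/6)*7^(1/3)*c/6) + C2*cos(3^(5/6)*7^(1/3)*c/6))*exp(-21^(1/3)*c/6)


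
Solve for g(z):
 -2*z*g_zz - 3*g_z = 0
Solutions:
 g(z) = C1 + C2/sqrt(z)


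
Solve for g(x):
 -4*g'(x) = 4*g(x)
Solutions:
 g(x) = C1*exp(-x)


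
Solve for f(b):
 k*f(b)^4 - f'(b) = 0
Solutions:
 f(b) = (-1/(C1 + 3*b*k))^(1/3)
 f(b) = (-1/(C1 + b*k))^(1/3)*(-3^(2/3) - 3*3^(1/6)*I)/6
 f(b) = (-1/(C1 + b*k))^(1/3)*(-3^(2/3) + 3*3^(1/6)*I)/6


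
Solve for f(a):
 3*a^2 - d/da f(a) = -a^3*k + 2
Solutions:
 f(a) = C1 + a^4*k/4 + a^3 - 2*a


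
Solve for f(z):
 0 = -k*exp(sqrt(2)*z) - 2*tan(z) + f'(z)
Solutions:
 f(z) = C1 + sqrt(2)*k*exp(sqrt(2)*z)/2 - 2*log(cos(z))


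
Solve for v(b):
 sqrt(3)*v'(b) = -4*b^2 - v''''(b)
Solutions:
 v(b) = C1 + C4*exp(-3^(1/6)*b) - 4*sqrt(3)*b^3/9 + (C2*sin(3^(2/3)*b/2) + C3*cos(3^(2/3)*b/2))*exp(3^(1/6)*b/2)


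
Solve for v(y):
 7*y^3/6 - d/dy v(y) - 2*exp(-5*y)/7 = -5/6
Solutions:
 v(y) = C1 + 7*y^4/24 + 5*y/6 + 2*exp(-5*y)/35


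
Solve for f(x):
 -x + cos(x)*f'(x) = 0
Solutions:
 f(x) = C1 + Integral(x/cos(x), x)


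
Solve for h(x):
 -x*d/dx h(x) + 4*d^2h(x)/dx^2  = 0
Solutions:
 h(x) = C1 + C2*erfi(sqrt(2)*x/4)


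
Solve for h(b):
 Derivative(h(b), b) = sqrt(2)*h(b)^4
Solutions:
 h(b) = (-1/(C1 + 3*sqrt(2)*b))^(1/3)
 h(b) = (-1/(C1 + sqrt(2)*b))^(1/3)*(-3^(2/3) - 3*3^(1/6)*I)/6
 h(b) = (-1/(C1 + sqrt(2)*b))^(1/3)*(-3^(2/3) + 3*3^(1/6)*I)/6


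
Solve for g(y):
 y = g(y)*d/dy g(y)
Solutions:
 g(y) = -sqrt(C1 + y^2)
 g(y) = sqrt(C1 + y^2)


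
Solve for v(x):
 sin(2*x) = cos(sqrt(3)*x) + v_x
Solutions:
 v(x) = C1 - sqrt(3)*sin(sqrt(3)*x)/3 - cos(2*x)/2


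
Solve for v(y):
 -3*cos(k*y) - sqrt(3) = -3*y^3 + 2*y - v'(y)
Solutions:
 v(y) = C1 - 3*y^4/4 + y^2 + sqrt(3)*y + 3*sin(k*y)/k


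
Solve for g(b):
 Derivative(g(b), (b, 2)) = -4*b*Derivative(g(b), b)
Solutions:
 g(b) = C1 + C2*erf(sqrt(2)*b)


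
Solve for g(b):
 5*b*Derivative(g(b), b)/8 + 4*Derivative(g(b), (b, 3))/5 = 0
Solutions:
 g(b) = C1 + Integral(C2*airyai(-2^(1/3)*5^(2/3)*b/4) + C3*airybi(-2^(1/3)*5^(2/3)*b/4), b)


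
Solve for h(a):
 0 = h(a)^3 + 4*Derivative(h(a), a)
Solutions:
 h(a) = -sqrt(2)*sqrt(-1/(C1 - a))
 h(a) = sqrt(2)*sqrt(-1/(C1 - a))


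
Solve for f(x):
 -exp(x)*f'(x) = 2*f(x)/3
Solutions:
 f(x) = C1*exp(2*exp(-x)/3)


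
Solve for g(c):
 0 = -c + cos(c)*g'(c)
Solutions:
 g(c) = C1 + Integral(c/cos(c), c)


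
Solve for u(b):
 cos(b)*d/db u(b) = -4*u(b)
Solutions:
 u(b) = C1*(sin(b)^2 - 2*sin(b) + 1)/(sin(b)^2 + 2*sin(b) + 1)


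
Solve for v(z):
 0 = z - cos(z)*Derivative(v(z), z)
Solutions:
 v(z) = C1 + Integral(z/cos(z), z)


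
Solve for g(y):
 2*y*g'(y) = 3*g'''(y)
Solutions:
 g(y) = C1 + Integral(C2*airyai(2^(1/3)*3^(2/3)*y/3) + C3*airybi(2^(1/3)*3^(2/3)*y/3), y)


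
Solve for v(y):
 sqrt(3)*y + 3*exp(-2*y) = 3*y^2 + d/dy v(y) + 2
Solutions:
 v(y) = C1 - y^3 + sqrt(3)*y^2/2 - 2*y - 3*exp(-2*y)/2


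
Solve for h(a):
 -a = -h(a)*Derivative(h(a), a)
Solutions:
 h(a) = -sqrt(C1 + a^2)
 h(a) = sqrt(C1 + a^2)


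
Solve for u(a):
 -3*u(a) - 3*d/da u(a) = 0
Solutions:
 u(a) = C1*exp(-a)


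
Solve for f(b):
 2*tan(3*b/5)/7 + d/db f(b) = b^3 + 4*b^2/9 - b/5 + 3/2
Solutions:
 f(b) = C1 + b^4/4 + 4*b^3/27 - b^2/10 + 3*b/2 + 10*log(cos(3*b/5))/21


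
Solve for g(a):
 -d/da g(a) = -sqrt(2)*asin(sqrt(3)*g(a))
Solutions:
 Integral(1/asin(sqrt(3)*_y), (_y, g(a))) = C1 + sqrt(2)*a


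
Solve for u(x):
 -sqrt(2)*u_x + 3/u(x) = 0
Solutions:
 u(x) = -sqrt(C1 + 3*sqrt(2)*x)
 u(x) = sqrt(C1 + 3*sqrt(2)*x)


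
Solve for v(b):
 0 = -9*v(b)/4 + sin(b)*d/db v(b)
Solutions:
 v(b) = C1*(cos(b) - 1)^(9/8)/(cos(b) + 1)^(9/8)


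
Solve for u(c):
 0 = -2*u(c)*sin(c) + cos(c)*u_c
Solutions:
 u(c) = C1/cos(c)^2


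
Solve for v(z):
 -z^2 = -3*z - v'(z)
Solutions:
 v(z) = C1 + z^3/3 - 3*z^2/2


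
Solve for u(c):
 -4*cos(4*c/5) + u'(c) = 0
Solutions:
 u(c) = C1 + 5*sin(4*c/5)


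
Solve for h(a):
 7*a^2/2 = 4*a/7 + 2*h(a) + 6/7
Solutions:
 h(a) = 7*a^2/4 - 2*a/7 - 3/7


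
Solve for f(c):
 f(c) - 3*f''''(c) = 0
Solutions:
 f(c) = C1*exp(-3^(3/4)*c/3) + C2*exp(3^(3/4)*c/3) + C3*sin(3^(3/4)*c/3) + C4*cos(3^(3/4)*c/3)


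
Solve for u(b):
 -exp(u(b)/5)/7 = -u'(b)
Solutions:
 u(b) = 5*log(-1/(C1 + b)) + 5*log(35)


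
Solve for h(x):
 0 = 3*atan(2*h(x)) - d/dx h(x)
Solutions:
 Integral(1/atan(2*_y), (_y, h(x))) = C1 + 3*x


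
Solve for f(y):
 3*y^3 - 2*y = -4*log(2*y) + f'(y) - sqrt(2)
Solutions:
 f(y) = C1 + 3*y^4/4 - y^2 + 4*y*log(y) - 4*y + sqrt(2)*y + y*log(16)


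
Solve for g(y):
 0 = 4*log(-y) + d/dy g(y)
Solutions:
 g(y) = C1 - 4*y*log(-y) + 4*y


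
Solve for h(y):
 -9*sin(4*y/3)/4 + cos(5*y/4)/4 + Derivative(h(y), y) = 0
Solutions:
 h(y) = C1 - sin(5*y/4)/5 - 27*cos(4*y/3)/16


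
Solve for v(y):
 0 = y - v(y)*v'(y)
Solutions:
 v(y) = -sqrt(C1 + y^2)
 v(y) = sqrt(C1 + y^2)


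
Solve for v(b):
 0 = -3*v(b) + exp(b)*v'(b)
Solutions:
 v(b) = C1*exp(-3*exp(-b))


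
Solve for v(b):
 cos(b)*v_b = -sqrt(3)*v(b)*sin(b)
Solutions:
 v(b) = C1*cos(b)^(sqrt(3))


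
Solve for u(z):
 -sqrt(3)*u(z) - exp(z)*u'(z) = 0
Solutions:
 u(z) = C1*exp(sqrt(3)*exp(-z))


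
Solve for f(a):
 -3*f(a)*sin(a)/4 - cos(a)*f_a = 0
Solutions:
 f(a) = C1*cos(a)^(3/4)


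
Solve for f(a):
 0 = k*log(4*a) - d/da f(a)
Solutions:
 f(a) = C1 + a*k*log(a) - a*k + a*k*log(4)


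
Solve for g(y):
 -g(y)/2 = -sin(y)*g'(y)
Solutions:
 g(y) = C1*(cos(y) - 1)^(1/4)/(cos(y) + 1)^(1/4)


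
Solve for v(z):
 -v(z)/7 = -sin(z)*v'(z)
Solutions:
 v(z) = C1*(cos(z) - 1)^(1/14)/(cos(z) + 1)^(1/14)


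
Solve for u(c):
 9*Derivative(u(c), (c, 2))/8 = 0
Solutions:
 u(c) = C1 + C2*c


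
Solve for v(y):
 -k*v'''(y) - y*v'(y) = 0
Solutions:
 v(y) = C1 + Integral(C2*airyai(y*(-1/k)^(1/3)) + C3*airybi(y*(-1/k)^(1/3)), y)


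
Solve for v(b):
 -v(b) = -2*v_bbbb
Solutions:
 v(b) = C1*exp(-2^(3/4)*b/2) + C2*exp(2^(3/4)*b/2) + C3*sin(2^(3/4)*b/2) + C4*cos(2^(3/4)*b/2)


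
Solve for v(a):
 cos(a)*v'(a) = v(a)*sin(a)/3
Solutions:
 v(a) = C1/cos(a)^(1/3)


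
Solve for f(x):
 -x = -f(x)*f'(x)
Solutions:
 f(x) = -sqrt(C1 + x^2)
 f(x) = sqrt(C1 + x^2)


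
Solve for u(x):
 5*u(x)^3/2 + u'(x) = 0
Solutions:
 u(x) = -sqrt(-1/(C1 - 5*x))
 u(x) = sqrt(-1/(C1 - 5*x))


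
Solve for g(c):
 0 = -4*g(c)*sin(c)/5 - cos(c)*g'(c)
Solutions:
 g(c) = C1*cos(c)^(4/5)


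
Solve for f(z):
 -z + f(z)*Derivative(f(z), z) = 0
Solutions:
 f(z) = -sqrt(C1 + z^2)
 f(z) = sqrt(C1 + z^2)


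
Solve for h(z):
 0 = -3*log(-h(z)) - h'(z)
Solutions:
 -li(-h(z)) = C1 - 3*z


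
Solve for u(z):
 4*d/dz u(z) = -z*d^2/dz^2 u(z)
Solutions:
 u(z) = C1 + C2/z^3


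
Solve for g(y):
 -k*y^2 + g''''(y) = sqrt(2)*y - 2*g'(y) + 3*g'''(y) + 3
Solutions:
 g(y) = C1 + k*y^3/6 + 3*k*y/2 + sqrt(2)*y^2/4 + 3*y/2 + (C2 + C3*exp(-sqrt(3)*y) + C4*exp(sqrt(3)*y))*exp(y)


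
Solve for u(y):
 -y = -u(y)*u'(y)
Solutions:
 u(y) = -sqrt(C1 + y^2)
 u(y) = sqrt(C1 + y^2)


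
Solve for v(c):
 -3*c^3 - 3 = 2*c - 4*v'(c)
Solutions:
 v(c) = C1 + 3*c^4/16 + c^2/4 + 3*c/4


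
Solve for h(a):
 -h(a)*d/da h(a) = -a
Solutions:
 h(a) = -sqrt(C1 + a^2)
 h(a) = sqrt(C1 + a^2)


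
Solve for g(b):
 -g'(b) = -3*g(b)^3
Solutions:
 g(b) = -sqrt(2)*sqrt(-1/(C1 + 3*b))/2
 g(b) = sqrt(2)*sqrt(-1/(C1 + 3*b))/2


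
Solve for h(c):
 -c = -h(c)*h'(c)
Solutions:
 h(c) = -sqrt(C1 + c^2)
 h(c) = sqrt(C1 + c^2)


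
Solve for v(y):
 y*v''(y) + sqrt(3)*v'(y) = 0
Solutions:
 v(y) = C1 + C2*y^(1 - sqrt(3))


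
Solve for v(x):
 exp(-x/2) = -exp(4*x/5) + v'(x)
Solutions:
 v(x) = C1 + 5*exp(4*x/5)/4 - 2*exp(-x/2)


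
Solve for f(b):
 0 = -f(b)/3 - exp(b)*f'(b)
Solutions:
 f(b) = C1*exp(exp(-b)/3)


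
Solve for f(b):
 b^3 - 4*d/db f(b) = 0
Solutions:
 f(b) = C1 + b^4/16


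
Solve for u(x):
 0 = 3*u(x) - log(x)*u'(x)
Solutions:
 u(x) = C1*exp(3*li(x))


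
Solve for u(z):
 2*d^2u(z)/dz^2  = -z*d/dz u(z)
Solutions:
 u(z) = C1 + C2*erf(z/2)


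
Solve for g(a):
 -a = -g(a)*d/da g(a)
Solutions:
 g(a) = -sqrt(C1 + a^2)
 g(a) = sqrt(C1 + a^2)


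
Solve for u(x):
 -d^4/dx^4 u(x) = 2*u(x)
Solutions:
 u(x) = (C1*sin(2^(3/4)*x/2) + C2*cos(2^(3/4)*x/2))*exp(-2^(3/4)*x/2) + (C3*sin(2^(3/4)*x/2) + C4*cos(2^(3/4)*x/2))*exp(2^(3/4)*x/2)


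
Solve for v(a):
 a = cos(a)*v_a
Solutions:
 v(a) = C1 + Integral(a/cos(a), a)


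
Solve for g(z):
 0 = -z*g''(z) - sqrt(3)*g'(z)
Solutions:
 g(z) = C1 + C2*z^(1 - sqrt(3))


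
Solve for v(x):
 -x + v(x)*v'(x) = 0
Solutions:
 v(x) = -sqrt(C1 + x^2)
 v(x) = sqrt(C1 + x^2)


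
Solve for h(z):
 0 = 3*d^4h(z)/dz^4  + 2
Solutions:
 h(z) = C1 + C2*z + C3*z^2 + C4*z^3 - z^4/36


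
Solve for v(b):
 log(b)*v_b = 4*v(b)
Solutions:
 v(b) = C1*exp(4*li(b))


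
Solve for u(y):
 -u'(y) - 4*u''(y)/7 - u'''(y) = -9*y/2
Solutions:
 u(y) = C1 + 9*y^2/4 - 18*y/7 + (C2*sin(3*sqrt(5)*y/7) + C3*cos(3*sqrt(5)*y/7))*exp(-2*y/7)


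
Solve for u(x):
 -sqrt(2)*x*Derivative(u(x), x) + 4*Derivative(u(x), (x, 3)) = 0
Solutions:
 u(x) = C1 + Integral(C2*airyai(sqrt(2)*x/2) + C3*airybi(sqrt(2)*x/2), x)


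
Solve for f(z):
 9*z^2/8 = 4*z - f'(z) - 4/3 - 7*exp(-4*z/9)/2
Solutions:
 f(z) = C1 - 3*z^3/8 + 2*z^2 - 4*z/3 + 63*exp(-4*z/9)/8


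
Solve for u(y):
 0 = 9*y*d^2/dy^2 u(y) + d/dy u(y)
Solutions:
 u(y) = C1 + C2*y^(8/9)


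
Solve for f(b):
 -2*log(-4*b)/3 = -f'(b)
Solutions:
 f(b) = C1 + 2*b*log(-b)/3 + 2*b*(-1 + 2*log(2))/3


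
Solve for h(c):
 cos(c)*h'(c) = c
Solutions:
 h(c) = C1 + Integral(c/cos(c), c)


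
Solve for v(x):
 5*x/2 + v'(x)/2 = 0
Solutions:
 v(x) = C1 - 5*x^2/2


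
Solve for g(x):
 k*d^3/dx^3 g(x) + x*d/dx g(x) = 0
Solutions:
 g(x) = C1 + Integral(C2*airyai(x*(-1/k)^(1/3)) + C3*airybi(x*(-1/k)^(1/3)), x)


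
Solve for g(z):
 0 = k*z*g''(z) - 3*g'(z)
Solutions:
 g(z) = C1 + z^(((re(k) + 3)*re(k) + im(k)^2)/(re(k)^2 + im(k)^2))*(C2*sin(3*log(z)*Abs(im(k))/(re(k)^2 + im(k)^2)) + C3*cos(3*log(z)*im(k)/(re(k)^2 + im(k)^2)))


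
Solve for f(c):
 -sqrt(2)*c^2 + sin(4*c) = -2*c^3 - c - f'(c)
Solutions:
 f(c) = C1 - c^4/2 + sqrt(2)*c^3/3 - c^2/2 + cos(4*c)/4


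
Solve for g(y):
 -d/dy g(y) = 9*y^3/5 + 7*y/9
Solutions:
 g(y) = C1 - 9*y^4/20 - 7*y^2/18


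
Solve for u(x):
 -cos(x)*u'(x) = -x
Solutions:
 u(x) = C1 + Integral(x/cos(x), x)


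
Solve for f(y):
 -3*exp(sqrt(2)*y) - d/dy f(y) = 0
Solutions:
 f(y) = C1 - 3*sqrt(2)*exp(sqrt(2)*y)/2


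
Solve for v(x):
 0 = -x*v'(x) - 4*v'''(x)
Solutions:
 v(x) = C1 + Integral(C2*airyai(-2^(1/3)*x/2) + C3*airybi(-2^(1/3)*x/2), x)


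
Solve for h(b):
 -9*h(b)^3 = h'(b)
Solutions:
 h(b) = -sqrt(2)*sqrt(-1/(C1 - 9*b))/2
 h(b) = sqrt(2)*sqrt(-1/(C1 - 9*b))/2


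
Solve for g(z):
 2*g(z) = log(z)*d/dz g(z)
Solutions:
 g(z) = C1*exp(2*li(z))


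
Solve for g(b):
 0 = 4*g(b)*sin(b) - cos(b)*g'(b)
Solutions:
 g(b) = C1/cos(b)^4


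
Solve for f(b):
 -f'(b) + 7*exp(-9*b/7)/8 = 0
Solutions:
 f(b) = C1 - 49*exp(-9*b/7)/72


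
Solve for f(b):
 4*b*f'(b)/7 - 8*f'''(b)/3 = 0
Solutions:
 f(b) = C1 + Integral(C2*airyai(14^(2/3)*3^(1/3)*b/14) + C3*airybi(14^(2/3)*3^(1/3)*b/14), b)


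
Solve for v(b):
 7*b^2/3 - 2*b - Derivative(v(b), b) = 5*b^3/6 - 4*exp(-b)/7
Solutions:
 v(b) = C1 - 5*b^4/24 + 7*b^3/9 - b^2 - 4*exp(-b)/7


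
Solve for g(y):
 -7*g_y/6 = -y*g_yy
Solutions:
 g(y) = C1 + C2*y^(13/6)


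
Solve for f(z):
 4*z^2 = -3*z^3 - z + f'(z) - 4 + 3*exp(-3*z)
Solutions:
 f(z) = C1 + 3*z^4/4 + 4*z^3/3 + z^2/2 + 4*z + exp(-3*z)


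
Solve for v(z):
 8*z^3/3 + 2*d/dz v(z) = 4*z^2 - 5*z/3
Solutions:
 v(z) = C1 - z^4/3 + 2*z^3/3 - 5*z^2/12


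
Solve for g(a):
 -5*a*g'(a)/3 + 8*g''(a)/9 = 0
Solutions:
 g(a) = C1 + C2*erfi(sqrt(15)*a/4)


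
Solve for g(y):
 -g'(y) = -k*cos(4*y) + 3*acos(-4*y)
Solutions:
 g(y) = C1 + k*sin(4*y)/4 - 3*y*acos(-4*y) - 3*sqrt(1 - 16*y^2)/4


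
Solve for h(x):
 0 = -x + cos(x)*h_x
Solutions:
 h(x) = C1 + Integral(x/cos(x), x)


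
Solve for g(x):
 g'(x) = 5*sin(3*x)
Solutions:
 g(x) = C1 - 5*cos(3*x)/3


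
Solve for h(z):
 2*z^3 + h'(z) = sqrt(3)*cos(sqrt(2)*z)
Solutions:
 h(z) = C1 - z^4/2 + sqrt(6)*sin(sqrt(2)*z)/2


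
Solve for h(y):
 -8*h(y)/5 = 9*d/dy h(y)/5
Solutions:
 h(y) = C1*exp(-8*y/9)


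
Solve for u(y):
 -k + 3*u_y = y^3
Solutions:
 u(y) = C1 + k*y/3 + y^4/12


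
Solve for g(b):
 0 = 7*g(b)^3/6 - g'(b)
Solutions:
 g(b) = -sqrt(3)*sqrt(-1/(C1 + 7*b))
 g(b) = sqrt(3)*sqrt(-1/(C1 + 7*b))


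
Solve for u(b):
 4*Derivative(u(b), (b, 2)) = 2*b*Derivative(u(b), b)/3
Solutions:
 u(b) = C1 + C2*erfi(sqrt(3)*b/6)


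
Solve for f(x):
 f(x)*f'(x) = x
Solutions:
 f(x) = -sqrt(C1 + x^2)
 f(x) = sqrt(C1 + x^2)


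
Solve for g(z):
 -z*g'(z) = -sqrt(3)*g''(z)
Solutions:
 g(z) = C1 + C2*erfi(sqrt(2)*3^(3/4)*z/6)


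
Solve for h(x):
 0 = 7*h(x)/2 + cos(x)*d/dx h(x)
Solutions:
 h(x) = C1*(sin(x) - 1)^(7/4)/(sin(x) + 1)^(7/4)


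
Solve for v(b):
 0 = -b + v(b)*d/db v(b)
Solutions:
 v(b) = -sqrt(C1 + b^2)
 v(b) = sqrt(C1 + b^2)


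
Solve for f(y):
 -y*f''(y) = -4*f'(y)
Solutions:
 f(y) = C1 + C2*y^5
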